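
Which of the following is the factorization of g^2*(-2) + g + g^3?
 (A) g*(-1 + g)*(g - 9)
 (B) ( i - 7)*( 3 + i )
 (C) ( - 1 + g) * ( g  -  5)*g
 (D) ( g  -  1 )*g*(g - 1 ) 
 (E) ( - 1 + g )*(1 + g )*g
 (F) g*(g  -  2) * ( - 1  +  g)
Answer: D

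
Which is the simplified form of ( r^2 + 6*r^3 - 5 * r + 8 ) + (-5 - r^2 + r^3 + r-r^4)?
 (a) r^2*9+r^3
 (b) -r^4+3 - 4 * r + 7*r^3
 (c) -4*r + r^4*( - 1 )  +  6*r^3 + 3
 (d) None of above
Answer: b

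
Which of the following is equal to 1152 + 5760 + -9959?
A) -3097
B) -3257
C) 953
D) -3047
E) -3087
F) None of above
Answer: D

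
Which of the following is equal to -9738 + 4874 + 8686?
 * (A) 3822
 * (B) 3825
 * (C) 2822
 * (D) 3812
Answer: A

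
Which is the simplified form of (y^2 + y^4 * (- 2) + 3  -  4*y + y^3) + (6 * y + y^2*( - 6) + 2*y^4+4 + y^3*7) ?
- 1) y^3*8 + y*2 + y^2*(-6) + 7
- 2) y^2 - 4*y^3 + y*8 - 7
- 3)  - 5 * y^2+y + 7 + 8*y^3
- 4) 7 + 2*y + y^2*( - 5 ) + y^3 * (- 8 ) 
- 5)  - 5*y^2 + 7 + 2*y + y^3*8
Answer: 5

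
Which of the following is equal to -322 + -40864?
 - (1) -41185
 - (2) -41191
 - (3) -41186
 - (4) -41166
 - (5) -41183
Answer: 3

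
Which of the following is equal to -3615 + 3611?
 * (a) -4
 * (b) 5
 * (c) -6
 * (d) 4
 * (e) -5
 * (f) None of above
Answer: a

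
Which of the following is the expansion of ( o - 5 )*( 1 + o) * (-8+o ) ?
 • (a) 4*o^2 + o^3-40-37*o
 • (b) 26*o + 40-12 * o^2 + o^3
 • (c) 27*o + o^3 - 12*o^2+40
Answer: c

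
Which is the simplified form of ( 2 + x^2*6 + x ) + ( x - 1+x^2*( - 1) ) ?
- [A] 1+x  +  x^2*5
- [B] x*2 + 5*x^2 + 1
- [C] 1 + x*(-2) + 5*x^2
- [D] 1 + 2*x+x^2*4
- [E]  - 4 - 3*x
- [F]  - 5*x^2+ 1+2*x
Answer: B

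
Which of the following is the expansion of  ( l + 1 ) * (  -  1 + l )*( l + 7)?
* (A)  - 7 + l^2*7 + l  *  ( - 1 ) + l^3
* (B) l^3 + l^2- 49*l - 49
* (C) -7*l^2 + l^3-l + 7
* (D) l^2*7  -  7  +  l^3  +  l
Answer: A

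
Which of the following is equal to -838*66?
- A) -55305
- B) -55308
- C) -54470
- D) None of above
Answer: B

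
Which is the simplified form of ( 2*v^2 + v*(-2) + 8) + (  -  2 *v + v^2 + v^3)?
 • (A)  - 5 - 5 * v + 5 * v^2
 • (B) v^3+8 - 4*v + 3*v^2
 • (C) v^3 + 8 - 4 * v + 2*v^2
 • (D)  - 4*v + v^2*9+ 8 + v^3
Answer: B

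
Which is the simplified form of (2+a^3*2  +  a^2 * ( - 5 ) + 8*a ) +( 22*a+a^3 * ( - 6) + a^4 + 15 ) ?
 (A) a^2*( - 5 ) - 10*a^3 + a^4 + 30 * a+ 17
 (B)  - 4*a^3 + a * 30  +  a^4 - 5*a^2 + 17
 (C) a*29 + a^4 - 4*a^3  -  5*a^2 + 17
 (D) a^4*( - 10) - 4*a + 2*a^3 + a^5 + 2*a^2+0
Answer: B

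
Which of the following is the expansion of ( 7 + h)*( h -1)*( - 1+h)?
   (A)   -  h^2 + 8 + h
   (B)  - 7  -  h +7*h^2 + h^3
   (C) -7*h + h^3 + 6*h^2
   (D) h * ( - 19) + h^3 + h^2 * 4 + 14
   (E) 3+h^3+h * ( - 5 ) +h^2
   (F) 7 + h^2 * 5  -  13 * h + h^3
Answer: F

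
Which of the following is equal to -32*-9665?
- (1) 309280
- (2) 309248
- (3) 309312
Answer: 1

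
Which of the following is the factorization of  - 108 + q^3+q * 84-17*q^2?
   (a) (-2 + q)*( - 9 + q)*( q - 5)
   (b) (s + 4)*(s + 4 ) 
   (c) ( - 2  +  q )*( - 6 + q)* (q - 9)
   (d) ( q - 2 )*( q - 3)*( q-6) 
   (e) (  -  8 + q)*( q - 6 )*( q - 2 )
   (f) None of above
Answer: c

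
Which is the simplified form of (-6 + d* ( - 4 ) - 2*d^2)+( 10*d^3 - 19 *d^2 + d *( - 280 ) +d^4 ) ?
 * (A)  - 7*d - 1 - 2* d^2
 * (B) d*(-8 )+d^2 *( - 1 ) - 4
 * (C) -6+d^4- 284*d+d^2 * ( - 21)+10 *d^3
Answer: C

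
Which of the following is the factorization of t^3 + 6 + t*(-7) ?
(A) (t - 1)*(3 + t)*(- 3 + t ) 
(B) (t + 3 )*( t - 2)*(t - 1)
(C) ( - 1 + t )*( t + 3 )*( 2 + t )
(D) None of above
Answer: B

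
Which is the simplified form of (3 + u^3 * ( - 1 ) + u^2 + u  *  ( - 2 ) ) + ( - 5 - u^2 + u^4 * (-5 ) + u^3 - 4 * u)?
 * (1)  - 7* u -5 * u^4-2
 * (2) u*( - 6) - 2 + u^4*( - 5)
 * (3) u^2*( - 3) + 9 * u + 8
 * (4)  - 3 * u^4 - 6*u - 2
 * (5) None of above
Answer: 2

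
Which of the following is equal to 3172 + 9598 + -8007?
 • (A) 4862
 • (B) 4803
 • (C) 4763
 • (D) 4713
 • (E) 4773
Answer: C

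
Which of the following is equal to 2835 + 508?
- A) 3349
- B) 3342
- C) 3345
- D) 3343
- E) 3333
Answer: D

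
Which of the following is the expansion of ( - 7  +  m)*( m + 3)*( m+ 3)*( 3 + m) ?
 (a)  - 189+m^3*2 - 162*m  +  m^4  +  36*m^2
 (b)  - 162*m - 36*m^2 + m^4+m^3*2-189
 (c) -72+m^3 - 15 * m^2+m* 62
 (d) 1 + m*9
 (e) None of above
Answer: b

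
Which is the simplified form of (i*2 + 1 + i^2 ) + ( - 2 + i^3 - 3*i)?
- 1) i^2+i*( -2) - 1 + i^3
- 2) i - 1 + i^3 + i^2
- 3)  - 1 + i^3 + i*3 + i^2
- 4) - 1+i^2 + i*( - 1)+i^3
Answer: 4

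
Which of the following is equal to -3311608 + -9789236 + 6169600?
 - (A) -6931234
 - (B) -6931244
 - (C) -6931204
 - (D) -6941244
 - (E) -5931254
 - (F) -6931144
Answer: B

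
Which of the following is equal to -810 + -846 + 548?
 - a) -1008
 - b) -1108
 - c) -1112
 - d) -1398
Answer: b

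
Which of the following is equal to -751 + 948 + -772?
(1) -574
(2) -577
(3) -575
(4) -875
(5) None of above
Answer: 3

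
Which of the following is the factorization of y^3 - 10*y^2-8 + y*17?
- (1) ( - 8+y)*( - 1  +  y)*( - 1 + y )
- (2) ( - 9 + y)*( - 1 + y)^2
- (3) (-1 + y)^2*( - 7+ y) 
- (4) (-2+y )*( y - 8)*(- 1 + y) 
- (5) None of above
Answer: 1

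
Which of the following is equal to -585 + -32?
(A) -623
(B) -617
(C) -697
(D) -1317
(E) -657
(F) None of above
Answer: B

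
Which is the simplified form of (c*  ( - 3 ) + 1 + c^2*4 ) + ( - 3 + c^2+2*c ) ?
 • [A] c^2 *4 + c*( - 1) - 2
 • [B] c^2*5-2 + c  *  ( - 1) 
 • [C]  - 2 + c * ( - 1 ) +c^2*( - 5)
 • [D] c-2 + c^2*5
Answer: B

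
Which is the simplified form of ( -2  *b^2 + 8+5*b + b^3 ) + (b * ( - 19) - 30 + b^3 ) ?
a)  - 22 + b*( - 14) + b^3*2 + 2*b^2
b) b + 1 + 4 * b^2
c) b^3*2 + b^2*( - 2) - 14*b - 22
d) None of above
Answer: c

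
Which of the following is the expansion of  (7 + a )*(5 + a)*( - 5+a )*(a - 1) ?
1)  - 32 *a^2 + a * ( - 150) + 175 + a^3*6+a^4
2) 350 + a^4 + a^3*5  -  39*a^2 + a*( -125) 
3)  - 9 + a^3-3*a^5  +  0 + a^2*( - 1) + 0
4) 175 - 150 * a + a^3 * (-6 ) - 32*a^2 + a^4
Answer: 1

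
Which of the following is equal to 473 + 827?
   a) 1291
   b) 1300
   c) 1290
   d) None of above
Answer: b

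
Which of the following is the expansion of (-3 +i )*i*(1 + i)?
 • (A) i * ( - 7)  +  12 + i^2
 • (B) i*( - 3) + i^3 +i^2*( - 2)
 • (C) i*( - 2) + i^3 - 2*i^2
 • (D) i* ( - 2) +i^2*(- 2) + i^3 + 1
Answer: B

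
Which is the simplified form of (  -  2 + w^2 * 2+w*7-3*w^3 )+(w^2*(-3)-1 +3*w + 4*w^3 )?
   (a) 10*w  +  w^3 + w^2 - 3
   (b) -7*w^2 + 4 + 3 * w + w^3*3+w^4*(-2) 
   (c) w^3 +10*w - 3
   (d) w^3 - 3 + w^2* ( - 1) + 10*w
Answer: d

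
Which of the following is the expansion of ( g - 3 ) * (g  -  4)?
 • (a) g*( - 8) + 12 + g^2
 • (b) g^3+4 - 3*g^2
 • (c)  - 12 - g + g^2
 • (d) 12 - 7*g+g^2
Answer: d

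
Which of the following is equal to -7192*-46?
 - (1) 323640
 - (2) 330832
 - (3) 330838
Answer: 2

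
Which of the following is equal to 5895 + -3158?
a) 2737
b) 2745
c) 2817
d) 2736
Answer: a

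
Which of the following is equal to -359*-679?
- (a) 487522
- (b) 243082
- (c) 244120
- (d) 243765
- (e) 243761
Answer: e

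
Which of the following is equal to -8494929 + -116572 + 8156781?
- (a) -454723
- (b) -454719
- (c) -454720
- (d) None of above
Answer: c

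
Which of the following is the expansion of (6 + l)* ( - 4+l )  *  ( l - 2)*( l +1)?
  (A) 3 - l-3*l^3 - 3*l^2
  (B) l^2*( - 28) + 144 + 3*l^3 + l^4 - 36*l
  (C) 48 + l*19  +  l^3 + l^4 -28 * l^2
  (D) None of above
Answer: D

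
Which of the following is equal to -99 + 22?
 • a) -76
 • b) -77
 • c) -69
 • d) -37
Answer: b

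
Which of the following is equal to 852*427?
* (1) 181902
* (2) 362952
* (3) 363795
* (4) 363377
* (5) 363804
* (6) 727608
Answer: 5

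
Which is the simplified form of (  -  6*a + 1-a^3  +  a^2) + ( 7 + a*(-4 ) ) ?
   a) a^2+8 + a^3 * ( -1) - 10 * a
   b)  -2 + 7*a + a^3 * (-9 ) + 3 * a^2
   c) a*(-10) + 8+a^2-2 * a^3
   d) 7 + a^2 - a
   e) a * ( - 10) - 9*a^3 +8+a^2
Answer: a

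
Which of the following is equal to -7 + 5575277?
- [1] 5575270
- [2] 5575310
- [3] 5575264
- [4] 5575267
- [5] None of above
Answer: 1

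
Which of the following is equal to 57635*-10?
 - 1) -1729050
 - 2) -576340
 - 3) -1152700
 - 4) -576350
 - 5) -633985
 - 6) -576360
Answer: 4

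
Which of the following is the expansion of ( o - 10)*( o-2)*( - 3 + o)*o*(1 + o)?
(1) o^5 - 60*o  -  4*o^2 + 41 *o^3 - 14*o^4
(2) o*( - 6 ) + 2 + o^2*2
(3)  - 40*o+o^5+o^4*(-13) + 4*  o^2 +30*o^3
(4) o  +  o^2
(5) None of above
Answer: 1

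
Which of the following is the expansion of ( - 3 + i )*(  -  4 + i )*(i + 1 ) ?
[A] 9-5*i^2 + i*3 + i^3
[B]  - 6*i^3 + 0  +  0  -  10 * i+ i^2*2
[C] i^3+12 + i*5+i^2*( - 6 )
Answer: C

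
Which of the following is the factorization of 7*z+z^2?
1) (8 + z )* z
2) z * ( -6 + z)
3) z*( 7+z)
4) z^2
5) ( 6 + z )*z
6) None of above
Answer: 3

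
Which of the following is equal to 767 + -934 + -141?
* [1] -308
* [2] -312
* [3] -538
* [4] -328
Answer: 1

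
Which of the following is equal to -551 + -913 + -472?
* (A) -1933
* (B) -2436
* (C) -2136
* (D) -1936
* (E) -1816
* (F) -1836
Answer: D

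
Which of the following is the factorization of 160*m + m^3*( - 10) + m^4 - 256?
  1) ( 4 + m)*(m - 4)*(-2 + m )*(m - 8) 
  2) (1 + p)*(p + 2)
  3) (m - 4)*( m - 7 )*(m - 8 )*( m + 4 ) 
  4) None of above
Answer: 1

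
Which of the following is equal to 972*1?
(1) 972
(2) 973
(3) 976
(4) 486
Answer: 1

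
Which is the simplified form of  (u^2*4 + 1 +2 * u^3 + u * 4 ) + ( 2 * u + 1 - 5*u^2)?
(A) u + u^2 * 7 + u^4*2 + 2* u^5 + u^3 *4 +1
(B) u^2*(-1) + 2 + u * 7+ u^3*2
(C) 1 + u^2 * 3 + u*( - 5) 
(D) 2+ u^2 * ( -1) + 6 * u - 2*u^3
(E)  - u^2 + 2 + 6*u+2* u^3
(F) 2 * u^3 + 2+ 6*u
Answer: E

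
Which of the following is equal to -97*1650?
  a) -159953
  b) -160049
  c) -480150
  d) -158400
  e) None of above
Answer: e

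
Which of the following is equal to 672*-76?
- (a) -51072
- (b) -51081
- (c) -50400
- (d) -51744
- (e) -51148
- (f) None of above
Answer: a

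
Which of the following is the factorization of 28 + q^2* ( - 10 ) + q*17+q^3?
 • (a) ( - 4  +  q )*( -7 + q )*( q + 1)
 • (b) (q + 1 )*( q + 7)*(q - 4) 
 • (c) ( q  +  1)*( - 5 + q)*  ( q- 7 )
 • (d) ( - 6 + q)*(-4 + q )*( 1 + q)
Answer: a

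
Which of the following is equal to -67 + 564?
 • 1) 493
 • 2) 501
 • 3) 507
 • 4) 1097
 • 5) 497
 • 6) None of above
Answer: 5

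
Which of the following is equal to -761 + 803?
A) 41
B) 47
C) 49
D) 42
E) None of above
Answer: D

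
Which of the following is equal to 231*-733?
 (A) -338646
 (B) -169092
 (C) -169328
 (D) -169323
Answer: D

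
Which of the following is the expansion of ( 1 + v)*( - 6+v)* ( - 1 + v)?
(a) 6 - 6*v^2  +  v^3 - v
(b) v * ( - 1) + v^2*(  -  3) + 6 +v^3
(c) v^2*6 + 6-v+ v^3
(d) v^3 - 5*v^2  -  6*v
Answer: a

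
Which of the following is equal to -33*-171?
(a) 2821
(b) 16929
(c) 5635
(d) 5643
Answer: d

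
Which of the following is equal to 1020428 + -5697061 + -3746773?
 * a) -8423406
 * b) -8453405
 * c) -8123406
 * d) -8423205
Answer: a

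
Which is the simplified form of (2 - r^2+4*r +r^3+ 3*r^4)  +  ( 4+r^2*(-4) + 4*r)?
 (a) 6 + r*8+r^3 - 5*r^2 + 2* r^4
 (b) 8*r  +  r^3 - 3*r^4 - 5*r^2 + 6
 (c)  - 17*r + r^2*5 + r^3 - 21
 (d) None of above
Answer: d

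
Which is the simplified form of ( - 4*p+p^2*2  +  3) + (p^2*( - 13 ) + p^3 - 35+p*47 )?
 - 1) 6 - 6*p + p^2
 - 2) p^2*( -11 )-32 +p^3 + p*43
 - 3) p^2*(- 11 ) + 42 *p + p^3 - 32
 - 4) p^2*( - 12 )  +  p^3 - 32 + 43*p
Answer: 2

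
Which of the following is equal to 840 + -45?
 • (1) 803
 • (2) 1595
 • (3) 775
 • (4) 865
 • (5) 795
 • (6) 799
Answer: 5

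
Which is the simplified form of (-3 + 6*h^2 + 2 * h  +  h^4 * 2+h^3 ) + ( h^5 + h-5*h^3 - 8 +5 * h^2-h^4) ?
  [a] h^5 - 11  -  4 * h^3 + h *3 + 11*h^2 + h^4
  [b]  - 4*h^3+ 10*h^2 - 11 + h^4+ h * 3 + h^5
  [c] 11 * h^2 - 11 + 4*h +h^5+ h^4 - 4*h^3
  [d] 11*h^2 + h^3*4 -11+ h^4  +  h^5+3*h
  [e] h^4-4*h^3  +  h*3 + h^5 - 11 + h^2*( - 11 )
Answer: a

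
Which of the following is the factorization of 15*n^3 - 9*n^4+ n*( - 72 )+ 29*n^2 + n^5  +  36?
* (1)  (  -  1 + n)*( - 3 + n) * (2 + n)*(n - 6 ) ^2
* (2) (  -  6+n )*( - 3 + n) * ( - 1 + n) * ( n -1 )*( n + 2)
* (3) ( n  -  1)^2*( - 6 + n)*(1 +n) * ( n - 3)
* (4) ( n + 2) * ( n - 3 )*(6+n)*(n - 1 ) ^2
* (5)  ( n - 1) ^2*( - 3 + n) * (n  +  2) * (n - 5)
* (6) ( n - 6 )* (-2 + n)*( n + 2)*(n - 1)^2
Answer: 2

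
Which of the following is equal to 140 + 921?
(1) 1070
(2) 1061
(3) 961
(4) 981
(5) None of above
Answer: 2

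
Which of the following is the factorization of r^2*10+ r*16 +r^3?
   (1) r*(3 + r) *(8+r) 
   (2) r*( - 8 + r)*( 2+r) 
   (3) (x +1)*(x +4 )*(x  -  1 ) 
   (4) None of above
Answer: 4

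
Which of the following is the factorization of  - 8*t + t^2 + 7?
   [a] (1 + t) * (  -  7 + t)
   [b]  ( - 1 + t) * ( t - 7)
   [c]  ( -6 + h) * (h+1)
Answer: b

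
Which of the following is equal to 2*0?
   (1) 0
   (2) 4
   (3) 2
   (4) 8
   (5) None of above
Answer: 1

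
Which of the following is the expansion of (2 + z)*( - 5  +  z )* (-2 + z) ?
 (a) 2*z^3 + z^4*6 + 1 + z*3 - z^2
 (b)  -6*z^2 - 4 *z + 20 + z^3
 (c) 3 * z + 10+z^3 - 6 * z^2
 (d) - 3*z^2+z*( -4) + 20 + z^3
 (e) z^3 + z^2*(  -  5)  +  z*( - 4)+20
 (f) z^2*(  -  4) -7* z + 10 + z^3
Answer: e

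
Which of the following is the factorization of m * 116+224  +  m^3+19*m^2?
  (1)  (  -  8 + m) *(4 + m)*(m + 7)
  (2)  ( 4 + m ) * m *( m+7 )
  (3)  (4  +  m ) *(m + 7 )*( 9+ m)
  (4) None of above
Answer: 4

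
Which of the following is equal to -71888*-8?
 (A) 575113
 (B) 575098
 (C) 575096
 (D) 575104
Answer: D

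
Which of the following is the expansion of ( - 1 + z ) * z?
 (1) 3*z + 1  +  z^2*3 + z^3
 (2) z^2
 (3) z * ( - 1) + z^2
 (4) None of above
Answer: 3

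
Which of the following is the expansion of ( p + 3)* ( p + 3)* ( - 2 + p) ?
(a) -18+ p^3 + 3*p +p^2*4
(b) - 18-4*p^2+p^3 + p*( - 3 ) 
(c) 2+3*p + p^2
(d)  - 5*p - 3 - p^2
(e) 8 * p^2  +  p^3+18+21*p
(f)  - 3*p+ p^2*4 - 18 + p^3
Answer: f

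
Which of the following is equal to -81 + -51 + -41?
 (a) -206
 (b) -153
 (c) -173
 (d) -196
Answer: c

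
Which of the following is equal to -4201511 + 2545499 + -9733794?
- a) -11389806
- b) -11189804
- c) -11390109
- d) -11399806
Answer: a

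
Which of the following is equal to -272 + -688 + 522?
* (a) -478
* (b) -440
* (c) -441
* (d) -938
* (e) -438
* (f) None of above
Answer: e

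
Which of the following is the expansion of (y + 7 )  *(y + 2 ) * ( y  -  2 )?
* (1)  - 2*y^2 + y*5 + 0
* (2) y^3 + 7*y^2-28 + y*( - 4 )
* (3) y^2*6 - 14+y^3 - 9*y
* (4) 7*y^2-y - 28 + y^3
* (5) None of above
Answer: 2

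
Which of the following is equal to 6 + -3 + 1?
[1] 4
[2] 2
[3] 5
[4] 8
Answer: 1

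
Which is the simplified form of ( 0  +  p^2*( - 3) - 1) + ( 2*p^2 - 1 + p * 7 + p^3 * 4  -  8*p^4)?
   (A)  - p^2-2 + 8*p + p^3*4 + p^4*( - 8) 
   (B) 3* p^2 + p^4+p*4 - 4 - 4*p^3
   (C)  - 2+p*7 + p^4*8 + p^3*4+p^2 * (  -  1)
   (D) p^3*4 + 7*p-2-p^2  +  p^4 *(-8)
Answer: D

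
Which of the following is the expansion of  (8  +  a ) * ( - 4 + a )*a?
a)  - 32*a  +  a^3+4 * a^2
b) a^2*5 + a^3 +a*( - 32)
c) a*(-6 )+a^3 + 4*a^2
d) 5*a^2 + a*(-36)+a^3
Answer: a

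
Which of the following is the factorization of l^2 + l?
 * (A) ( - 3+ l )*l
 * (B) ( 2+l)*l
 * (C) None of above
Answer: C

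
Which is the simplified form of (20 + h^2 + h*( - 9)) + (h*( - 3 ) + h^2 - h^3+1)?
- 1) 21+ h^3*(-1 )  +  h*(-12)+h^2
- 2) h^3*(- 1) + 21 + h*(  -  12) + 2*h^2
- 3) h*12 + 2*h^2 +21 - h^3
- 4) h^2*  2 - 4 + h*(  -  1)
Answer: 2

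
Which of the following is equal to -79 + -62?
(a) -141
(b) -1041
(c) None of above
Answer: a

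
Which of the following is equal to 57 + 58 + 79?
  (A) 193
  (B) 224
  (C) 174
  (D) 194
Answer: D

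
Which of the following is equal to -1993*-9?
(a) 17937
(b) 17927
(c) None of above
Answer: a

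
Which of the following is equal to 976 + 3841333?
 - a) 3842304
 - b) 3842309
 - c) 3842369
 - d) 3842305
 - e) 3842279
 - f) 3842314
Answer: b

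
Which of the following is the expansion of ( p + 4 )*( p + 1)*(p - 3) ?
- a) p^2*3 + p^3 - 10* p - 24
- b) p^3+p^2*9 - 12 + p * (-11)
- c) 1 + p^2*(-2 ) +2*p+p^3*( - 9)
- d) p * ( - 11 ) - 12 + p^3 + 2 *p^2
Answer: d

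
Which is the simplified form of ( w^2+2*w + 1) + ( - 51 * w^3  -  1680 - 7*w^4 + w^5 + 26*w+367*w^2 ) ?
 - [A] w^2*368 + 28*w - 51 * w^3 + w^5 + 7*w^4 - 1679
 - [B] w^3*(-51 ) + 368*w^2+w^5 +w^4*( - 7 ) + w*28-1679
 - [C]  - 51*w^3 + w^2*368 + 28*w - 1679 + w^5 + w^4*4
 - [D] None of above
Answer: B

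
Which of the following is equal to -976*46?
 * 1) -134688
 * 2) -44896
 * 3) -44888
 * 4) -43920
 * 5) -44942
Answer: 2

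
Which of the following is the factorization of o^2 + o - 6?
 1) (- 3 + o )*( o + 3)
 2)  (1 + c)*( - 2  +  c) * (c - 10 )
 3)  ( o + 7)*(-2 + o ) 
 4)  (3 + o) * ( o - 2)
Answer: 4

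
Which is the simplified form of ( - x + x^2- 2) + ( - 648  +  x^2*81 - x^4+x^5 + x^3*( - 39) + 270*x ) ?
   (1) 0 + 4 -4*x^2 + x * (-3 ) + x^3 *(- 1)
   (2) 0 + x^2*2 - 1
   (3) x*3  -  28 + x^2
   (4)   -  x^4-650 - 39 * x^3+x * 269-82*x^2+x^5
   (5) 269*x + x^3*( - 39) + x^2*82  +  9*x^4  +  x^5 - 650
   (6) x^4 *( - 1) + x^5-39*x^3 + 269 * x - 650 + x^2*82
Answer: 6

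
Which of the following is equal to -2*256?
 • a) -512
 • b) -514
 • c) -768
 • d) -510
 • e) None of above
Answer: a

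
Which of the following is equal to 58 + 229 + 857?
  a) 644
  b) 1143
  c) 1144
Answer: c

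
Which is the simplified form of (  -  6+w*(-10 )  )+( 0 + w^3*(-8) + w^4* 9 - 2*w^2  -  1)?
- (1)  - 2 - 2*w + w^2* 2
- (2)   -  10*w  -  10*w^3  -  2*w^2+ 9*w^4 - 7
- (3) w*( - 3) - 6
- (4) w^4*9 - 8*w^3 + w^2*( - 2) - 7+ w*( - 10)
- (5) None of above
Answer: 4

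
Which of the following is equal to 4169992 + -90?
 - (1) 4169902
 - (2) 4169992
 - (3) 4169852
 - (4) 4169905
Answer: 1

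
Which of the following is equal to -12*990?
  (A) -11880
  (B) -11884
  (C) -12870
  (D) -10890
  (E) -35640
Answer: A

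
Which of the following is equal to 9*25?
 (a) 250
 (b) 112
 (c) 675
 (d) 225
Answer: d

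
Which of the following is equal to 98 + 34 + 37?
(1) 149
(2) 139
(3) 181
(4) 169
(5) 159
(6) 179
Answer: 4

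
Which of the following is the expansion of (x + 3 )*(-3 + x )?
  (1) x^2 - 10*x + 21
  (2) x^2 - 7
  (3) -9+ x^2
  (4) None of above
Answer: 3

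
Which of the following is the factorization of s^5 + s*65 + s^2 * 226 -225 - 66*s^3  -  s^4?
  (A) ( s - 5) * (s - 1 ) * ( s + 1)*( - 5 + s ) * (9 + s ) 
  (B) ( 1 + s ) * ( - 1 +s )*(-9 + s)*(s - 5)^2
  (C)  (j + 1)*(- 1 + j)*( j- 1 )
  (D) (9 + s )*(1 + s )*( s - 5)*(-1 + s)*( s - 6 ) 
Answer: A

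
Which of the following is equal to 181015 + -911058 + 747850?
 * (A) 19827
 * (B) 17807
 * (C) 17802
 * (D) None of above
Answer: B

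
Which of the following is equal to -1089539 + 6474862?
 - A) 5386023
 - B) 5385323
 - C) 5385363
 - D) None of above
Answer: B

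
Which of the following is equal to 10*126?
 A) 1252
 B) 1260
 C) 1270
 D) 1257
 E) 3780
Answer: B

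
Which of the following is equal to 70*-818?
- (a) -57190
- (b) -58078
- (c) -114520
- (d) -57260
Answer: d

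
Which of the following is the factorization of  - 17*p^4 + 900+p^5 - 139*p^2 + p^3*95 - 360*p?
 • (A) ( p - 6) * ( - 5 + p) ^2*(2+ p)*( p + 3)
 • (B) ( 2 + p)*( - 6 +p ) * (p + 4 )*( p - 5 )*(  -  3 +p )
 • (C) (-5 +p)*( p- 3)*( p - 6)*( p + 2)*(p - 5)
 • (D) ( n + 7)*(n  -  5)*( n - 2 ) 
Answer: C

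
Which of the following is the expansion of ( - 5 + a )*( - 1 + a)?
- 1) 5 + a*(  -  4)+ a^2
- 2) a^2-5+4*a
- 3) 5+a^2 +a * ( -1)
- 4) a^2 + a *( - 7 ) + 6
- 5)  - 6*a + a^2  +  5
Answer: 5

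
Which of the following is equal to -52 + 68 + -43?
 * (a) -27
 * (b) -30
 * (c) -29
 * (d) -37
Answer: a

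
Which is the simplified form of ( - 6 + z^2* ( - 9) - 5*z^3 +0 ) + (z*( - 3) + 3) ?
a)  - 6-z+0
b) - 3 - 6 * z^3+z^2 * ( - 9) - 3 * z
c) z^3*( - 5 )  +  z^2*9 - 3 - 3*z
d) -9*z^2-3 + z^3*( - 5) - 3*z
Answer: d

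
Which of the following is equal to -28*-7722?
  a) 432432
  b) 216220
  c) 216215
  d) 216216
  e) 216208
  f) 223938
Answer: d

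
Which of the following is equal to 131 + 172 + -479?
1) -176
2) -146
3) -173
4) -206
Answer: 1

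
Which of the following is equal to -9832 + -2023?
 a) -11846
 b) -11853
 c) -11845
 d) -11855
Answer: d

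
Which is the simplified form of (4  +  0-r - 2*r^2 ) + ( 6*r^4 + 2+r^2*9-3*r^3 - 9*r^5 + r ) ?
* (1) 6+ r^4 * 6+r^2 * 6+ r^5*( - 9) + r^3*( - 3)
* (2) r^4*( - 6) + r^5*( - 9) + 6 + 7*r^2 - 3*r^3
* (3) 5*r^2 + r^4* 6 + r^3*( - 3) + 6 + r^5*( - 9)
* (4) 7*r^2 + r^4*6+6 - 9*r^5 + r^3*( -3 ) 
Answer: 4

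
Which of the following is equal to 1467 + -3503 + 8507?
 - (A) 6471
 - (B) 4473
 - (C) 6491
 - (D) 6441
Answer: A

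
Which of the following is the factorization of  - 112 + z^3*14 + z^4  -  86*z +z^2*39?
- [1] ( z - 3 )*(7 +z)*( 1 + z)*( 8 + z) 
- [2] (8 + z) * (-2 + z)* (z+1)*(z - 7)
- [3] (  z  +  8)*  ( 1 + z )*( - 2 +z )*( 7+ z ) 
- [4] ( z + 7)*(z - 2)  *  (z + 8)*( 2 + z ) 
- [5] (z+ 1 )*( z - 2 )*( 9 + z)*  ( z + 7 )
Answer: 3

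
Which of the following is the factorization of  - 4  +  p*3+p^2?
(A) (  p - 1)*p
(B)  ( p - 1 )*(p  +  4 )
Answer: B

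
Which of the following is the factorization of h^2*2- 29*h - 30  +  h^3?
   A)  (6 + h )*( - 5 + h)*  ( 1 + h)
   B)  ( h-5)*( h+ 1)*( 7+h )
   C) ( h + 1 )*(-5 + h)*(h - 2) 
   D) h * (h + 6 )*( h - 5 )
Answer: A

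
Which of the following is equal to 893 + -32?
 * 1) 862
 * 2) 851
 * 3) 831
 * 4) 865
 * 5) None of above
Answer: 5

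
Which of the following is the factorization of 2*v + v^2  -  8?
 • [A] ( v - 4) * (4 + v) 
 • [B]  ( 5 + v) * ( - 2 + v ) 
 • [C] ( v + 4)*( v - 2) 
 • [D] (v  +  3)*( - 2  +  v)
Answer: C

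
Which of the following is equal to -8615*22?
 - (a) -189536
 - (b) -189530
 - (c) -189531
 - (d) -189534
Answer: b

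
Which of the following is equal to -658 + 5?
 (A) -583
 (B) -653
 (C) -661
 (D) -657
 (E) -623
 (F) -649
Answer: B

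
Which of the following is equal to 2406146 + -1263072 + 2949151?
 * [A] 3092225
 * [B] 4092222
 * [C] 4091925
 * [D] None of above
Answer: D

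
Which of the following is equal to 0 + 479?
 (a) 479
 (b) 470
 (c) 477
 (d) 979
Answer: a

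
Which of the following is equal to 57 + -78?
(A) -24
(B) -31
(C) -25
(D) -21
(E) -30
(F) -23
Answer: D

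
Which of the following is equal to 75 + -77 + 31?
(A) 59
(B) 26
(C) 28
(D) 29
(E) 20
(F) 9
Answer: D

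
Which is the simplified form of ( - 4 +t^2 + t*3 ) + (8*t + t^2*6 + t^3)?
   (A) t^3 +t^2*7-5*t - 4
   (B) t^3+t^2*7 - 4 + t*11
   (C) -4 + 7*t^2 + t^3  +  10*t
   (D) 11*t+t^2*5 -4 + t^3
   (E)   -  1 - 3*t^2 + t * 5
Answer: B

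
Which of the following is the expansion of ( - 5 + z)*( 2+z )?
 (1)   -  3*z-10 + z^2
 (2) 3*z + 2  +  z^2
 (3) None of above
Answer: 1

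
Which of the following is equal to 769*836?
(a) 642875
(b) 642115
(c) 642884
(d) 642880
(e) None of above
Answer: c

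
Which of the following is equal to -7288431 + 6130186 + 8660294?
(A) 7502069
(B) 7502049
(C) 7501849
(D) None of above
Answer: B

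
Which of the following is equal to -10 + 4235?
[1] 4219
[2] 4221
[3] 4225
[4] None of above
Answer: 3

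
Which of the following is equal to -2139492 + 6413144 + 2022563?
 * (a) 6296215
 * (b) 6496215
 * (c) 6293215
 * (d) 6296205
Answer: a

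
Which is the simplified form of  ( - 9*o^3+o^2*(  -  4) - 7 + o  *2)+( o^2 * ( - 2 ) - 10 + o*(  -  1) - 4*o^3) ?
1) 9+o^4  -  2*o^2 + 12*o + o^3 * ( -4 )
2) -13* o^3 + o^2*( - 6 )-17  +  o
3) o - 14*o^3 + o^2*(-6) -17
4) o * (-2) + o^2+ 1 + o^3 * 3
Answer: 2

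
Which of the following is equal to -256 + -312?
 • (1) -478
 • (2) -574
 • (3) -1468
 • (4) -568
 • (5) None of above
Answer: 4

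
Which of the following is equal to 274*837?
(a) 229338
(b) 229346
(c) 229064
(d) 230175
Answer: a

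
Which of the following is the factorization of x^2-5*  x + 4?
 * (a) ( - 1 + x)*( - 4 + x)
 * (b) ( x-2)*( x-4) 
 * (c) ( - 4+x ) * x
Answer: a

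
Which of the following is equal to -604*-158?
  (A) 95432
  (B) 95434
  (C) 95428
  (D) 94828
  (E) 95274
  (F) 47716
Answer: A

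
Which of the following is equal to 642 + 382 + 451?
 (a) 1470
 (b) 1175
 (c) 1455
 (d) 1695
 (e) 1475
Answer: e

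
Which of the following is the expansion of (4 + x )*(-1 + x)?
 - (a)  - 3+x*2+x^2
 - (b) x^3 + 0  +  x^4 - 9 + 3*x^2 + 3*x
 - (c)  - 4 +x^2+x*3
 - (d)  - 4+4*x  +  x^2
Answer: c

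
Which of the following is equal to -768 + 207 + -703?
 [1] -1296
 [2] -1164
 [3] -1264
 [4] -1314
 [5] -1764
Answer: 3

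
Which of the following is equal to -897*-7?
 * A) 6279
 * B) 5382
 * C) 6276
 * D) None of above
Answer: A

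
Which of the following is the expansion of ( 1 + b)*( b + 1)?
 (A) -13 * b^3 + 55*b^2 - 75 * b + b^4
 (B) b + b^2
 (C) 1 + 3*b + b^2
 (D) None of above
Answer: D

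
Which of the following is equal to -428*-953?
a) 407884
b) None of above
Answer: a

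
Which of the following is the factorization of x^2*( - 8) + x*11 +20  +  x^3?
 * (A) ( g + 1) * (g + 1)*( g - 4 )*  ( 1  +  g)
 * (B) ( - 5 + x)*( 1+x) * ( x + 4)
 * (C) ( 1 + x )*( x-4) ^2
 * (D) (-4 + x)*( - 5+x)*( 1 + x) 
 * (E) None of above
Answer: D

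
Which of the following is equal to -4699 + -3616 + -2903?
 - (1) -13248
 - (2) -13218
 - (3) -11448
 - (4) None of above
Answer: 4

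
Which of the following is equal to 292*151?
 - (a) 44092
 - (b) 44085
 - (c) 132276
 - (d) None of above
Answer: a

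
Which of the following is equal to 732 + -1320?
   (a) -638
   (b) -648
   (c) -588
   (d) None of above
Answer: c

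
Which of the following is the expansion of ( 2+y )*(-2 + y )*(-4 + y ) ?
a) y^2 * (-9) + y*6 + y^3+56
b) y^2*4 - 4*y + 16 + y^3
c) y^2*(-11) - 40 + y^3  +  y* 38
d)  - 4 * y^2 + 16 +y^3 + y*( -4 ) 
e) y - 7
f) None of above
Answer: d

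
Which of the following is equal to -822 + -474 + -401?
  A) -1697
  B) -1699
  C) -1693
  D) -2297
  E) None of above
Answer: A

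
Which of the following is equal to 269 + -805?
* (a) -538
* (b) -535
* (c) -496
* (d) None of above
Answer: d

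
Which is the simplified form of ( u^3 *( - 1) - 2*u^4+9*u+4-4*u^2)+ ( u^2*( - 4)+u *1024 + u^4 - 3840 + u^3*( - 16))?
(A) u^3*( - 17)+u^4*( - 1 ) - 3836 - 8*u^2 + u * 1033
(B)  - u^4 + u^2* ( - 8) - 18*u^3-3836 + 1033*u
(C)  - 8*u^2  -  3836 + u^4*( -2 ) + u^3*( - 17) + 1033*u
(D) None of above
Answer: A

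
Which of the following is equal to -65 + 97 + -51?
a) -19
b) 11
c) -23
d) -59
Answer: a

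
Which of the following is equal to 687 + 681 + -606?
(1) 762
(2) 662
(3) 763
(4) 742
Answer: 1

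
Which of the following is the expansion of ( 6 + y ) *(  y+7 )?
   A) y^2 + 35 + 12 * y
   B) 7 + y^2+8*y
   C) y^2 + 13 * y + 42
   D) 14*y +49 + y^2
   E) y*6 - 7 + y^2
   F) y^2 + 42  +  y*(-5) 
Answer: C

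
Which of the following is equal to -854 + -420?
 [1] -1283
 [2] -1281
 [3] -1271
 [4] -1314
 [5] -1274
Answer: 5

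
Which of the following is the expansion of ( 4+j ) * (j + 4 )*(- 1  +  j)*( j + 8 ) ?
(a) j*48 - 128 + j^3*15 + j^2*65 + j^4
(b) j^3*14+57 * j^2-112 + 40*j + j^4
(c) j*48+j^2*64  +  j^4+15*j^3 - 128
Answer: c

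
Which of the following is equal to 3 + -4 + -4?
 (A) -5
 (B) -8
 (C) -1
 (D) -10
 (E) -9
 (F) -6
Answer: A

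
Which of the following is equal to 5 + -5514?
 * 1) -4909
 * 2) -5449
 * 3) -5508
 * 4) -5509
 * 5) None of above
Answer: 4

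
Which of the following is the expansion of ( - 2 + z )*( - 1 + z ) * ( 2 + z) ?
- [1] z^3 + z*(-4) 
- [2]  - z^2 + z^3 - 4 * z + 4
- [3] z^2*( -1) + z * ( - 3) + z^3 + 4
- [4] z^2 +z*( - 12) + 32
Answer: 2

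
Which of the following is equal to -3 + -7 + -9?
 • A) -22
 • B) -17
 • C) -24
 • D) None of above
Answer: D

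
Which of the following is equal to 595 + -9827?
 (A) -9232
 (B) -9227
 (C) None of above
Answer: A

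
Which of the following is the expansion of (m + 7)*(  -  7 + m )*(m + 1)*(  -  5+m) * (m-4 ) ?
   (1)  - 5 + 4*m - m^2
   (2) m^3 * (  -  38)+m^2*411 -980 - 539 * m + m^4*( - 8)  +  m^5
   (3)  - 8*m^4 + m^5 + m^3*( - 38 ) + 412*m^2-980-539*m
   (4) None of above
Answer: 3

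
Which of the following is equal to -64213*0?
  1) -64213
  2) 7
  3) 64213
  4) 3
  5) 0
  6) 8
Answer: 5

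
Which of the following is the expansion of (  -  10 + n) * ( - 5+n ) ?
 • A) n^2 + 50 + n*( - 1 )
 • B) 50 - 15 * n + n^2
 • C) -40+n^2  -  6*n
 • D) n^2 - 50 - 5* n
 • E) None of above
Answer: B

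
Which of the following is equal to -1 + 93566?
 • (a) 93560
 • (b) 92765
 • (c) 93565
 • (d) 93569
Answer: c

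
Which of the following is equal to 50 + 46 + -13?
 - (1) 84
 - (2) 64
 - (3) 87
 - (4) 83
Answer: 4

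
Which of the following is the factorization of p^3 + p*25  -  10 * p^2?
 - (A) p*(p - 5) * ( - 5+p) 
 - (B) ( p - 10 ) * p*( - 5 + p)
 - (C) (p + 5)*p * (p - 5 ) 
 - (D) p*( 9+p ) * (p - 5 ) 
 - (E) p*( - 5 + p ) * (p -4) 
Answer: A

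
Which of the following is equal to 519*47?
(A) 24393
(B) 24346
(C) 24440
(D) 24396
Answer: A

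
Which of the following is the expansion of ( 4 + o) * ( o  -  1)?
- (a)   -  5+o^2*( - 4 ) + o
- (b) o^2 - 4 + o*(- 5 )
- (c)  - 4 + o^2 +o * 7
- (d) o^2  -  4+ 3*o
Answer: d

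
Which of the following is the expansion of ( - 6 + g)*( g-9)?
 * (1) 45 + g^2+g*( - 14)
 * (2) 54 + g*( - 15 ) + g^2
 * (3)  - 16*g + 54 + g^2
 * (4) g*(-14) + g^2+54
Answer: 2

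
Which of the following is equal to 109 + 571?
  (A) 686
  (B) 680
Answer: B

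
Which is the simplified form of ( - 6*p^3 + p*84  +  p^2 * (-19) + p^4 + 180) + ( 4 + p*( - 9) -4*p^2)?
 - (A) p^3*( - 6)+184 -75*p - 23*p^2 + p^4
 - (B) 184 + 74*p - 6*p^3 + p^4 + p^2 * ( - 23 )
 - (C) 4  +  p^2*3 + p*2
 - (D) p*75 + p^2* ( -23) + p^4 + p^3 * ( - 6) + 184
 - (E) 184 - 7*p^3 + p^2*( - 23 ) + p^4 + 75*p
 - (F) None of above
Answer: D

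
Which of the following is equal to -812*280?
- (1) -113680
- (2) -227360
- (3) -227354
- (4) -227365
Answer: 2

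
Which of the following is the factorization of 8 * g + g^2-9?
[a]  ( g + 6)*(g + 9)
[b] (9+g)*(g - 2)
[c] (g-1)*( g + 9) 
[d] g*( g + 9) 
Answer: c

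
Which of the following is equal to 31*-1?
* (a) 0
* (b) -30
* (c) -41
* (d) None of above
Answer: d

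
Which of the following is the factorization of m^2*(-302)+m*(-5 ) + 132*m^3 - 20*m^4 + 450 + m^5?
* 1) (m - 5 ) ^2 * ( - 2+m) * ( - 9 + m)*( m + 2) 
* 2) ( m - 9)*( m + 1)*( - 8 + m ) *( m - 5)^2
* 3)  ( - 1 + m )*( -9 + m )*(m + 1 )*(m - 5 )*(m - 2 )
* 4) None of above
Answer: 4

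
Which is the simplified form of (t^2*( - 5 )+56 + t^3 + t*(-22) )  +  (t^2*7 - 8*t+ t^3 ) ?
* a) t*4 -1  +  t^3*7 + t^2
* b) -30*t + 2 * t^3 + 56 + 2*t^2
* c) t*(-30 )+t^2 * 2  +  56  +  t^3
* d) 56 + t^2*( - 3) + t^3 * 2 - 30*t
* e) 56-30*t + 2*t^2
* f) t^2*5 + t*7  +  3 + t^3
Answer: b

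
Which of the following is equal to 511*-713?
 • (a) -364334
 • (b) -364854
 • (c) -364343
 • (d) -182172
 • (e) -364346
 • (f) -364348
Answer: c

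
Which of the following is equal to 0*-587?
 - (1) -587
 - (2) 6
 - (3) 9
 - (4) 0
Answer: 4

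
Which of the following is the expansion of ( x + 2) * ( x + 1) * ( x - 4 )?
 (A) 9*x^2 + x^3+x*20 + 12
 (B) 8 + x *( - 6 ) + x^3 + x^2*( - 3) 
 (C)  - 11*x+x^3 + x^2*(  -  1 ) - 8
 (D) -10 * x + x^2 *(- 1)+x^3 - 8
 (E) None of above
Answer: D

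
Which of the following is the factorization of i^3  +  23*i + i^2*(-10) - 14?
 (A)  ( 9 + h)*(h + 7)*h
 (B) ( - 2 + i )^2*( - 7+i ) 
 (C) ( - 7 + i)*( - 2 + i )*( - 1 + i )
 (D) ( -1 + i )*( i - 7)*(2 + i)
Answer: C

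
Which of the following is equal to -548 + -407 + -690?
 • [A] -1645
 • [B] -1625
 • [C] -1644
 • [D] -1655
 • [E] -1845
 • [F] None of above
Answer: A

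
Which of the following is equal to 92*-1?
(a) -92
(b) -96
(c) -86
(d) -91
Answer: a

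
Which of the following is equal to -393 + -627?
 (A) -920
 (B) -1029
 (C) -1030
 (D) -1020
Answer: D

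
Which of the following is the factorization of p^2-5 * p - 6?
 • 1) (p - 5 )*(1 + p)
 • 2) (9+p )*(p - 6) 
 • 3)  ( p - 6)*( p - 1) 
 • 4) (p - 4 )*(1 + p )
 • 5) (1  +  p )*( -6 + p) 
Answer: 5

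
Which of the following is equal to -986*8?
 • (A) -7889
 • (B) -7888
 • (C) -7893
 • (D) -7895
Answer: B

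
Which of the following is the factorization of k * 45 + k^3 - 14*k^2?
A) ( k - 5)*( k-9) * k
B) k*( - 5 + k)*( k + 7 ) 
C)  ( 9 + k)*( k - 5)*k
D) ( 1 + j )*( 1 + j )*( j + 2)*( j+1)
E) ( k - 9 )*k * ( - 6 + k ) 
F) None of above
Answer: A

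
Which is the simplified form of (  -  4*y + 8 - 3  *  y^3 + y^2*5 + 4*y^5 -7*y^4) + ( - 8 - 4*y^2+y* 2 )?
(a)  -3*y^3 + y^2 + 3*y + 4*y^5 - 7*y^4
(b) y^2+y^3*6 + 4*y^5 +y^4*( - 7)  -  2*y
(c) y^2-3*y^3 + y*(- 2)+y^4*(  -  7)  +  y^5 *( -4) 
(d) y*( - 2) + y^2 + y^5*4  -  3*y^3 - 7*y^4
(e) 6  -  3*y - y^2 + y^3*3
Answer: d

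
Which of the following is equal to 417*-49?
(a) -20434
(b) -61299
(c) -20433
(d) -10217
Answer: c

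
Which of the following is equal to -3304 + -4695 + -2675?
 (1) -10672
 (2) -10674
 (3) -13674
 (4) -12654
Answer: 2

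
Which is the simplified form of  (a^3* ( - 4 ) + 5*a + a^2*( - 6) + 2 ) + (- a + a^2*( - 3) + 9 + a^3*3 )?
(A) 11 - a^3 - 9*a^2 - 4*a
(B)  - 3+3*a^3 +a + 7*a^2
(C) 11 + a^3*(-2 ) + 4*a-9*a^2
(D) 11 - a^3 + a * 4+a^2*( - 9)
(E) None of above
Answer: D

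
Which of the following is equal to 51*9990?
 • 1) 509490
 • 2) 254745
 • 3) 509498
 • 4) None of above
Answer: 1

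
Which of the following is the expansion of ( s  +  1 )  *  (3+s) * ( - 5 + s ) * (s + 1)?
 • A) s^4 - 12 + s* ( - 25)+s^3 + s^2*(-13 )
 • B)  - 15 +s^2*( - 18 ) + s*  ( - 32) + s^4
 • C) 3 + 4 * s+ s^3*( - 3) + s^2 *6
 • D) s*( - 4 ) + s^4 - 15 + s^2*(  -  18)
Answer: B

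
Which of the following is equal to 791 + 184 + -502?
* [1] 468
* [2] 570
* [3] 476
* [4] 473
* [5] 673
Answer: 4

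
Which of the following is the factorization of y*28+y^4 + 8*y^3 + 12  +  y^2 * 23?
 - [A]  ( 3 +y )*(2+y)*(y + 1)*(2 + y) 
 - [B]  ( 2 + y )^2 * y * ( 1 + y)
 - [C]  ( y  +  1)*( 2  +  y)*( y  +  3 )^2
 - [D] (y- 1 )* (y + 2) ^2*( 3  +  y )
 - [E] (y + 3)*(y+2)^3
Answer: A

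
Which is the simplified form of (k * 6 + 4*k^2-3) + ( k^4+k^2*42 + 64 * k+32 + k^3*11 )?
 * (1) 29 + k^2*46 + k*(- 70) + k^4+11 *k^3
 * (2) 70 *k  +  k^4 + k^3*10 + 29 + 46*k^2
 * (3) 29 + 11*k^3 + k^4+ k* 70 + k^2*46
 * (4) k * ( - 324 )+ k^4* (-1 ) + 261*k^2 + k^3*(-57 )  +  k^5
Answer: 3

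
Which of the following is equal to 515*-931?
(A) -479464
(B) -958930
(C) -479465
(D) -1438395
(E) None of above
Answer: C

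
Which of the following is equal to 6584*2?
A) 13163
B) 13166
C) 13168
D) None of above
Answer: C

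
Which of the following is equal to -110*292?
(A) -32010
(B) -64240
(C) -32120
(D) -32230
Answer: C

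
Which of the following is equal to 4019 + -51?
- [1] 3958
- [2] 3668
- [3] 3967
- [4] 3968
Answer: 4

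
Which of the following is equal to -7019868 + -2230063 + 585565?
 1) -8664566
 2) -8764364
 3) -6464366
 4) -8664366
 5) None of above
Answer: 4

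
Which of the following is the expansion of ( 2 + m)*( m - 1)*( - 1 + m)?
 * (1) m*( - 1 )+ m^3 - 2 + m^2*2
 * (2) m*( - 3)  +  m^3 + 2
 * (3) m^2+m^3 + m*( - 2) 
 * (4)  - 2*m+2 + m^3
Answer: 2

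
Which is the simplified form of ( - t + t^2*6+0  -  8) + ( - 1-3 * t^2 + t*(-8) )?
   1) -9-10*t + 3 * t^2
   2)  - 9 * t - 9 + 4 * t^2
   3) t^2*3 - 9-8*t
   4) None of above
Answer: 4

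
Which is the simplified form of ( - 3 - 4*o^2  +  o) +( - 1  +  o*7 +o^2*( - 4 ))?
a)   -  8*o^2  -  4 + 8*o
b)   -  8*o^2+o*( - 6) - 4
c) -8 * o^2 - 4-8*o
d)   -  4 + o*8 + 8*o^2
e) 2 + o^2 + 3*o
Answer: a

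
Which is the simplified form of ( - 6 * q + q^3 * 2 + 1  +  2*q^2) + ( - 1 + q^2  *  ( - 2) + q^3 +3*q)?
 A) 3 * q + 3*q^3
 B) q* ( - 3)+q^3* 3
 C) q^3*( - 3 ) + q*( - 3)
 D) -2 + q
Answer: B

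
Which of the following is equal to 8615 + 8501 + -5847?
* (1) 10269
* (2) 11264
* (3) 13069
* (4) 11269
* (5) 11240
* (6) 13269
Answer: 4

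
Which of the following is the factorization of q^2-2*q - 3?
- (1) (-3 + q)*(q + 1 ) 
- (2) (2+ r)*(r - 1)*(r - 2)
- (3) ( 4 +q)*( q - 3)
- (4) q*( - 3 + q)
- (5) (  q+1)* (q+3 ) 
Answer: 1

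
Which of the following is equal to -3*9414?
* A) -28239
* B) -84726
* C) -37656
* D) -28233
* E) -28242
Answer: E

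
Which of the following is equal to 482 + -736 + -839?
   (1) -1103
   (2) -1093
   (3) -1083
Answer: 2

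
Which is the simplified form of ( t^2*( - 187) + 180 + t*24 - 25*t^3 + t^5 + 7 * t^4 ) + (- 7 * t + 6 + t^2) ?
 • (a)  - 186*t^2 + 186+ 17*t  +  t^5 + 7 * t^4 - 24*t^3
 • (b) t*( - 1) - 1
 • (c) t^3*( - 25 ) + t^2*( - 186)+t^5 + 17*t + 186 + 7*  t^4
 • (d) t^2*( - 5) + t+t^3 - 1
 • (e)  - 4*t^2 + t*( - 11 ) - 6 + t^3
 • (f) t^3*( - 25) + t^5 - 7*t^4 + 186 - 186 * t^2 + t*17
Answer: c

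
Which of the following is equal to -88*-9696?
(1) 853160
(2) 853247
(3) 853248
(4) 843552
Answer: 3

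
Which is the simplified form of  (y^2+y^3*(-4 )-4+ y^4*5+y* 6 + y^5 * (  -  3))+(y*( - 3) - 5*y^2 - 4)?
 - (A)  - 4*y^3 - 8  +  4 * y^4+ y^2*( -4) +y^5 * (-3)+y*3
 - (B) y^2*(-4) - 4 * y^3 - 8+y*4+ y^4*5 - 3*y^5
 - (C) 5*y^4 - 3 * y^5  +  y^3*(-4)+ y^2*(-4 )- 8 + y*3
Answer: C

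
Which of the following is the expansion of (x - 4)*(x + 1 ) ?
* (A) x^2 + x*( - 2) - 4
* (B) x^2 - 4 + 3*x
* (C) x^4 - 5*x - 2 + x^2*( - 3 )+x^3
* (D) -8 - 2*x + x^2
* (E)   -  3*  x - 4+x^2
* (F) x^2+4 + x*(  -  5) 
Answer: E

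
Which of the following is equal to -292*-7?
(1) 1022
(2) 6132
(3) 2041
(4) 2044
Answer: 4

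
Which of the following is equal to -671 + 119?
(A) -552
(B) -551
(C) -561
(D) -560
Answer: A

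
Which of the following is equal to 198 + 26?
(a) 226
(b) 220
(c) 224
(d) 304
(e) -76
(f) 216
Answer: c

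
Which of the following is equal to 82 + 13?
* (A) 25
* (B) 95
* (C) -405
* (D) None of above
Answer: B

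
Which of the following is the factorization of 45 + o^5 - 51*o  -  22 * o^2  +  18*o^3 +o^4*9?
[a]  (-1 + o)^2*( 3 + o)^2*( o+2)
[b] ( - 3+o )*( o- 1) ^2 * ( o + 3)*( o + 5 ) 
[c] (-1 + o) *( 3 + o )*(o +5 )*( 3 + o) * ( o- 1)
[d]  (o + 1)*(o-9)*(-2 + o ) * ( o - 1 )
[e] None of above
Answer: c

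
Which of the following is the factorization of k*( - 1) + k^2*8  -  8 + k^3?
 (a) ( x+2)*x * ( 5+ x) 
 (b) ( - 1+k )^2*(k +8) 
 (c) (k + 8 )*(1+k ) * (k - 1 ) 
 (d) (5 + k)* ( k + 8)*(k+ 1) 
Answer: c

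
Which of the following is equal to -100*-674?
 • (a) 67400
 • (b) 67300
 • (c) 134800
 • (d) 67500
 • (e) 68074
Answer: a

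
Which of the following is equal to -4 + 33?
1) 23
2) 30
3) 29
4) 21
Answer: 3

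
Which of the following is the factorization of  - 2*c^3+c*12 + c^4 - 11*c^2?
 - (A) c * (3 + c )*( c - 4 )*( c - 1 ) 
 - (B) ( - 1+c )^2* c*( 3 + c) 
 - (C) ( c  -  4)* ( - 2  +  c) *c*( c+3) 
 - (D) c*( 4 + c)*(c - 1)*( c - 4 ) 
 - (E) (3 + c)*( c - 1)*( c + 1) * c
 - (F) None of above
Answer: A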